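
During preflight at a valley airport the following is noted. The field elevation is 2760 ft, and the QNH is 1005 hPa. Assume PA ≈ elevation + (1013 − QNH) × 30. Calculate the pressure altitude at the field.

Pressure correction = (1013 − 1005) × 30 = +240 ft.
Pressure altitude = 2760 + (+240) = 3000 ft.

3000 ft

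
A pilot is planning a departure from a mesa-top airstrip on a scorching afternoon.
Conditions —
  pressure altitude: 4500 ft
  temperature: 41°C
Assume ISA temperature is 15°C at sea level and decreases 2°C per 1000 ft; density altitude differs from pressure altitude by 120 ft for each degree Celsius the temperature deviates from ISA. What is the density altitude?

8700 ft

ISA temperature at 4500 ft = 15 − 2 × (4500/1000) = 6°C.
ISA deviation = 41 − 6 = +35°C.
Density altitude = 4500 + 120 × (35) = 4500 + (+4200) = 8700 ft.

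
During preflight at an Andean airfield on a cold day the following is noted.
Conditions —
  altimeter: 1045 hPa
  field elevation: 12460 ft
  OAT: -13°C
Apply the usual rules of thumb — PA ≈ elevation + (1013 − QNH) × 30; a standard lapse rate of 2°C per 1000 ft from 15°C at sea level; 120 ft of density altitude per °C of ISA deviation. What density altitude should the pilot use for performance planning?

10900 ft

Pressure altitude = 12460 + (1013 − 1045) × 30 = 12460 + (-960) = 11500 ft.
ISA temperature at 11500 ft = 15 − 2 × (11500/1000) = -8°C.
ISA deviation = -13 − (-8) = -5°C.
Density altitude = 11500 + 120 × (-5) = 10900 ft.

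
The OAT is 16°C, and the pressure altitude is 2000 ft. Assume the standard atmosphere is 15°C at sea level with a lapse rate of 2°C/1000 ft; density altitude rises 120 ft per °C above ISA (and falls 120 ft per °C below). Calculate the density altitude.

2600 ft

ISA temperature at 2000 ft = 15 − 2 × (2000/1000) = 11°C.
ISA deviation = 16 − 11 = +5°C.
Density altitude = 2000 + 120 × (5) = 2000 + (+600) = 2600 ft.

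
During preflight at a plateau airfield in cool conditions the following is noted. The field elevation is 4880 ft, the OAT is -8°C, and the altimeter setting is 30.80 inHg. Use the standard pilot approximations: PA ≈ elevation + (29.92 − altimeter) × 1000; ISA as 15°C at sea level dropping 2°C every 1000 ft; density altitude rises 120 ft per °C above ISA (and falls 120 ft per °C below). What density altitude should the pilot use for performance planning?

2200 ft

Pressure altitude = 4880 + (29.92 − 30.80) × 1000 = 4880 + (-880) = 4000 ft.
ISA temperature at 4000 ft = 15 − 2 × (4000/1000) = 7°C.
ISA deviation = -8 − 7 = -15°C.
Density altitude = 4000 + 120 × (-15) = 2200 ft.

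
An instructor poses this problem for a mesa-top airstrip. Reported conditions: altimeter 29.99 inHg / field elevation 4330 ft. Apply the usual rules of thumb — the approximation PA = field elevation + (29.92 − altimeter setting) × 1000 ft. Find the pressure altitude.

Pressure correction = (29.92 − 29.99) × 1000 = -70 ft.
Pressure altitude = 4330 + (-70) = 4260 ft.

4260 ft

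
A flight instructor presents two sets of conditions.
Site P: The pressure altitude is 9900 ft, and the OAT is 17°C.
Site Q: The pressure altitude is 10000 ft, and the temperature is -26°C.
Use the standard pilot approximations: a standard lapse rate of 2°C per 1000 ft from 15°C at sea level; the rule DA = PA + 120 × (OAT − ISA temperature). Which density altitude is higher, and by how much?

Site P: ISA temp = -4.8°C, deviation +21.8°C, DA = 9900 + 120 × 21.8 = 12516 ft.
Site Q: ISA temp = -5°C, deviation -21°C, DA = 10000 + 120 × (-21) = 7480 ft.
Site P is higher by 12516 − 7480 = 5036 ft.

Site P by 5036 ft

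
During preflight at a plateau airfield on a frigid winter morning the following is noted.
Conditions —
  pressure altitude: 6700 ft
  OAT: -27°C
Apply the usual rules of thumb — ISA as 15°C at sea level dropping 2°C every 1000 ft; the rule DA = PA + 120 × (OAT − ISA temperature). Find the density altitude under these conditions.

ISA temperature at 6700 ft = 15 − 2 × (6700/1000) = 1.6°C.
ISA deviation = -27 − 1.6 = -28.6°C.
Density altitude = 6700 + 120 × (-28.6) = 6700 + (-3432) = 3268 ft.

3268 ft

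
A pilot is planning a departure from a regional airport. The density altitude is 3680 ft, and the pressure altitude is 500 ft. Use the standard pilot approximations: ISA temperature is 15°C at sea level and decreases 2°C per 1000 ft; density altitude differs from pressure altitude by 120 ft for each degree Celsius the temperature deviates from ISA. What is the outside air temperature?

Density altitude − pressure altitude = 3680 − 500 = +3180 ft.
At 120 ft/°C that is an ISA deviation of 3180/120 = +26.5°C.
ISA temperature at 500 ft = 15 − 2 × (500/1000) = 14°C.
OAT = ISA + deviation = 14 + (+26.5) = 40.5°C.

40.5°C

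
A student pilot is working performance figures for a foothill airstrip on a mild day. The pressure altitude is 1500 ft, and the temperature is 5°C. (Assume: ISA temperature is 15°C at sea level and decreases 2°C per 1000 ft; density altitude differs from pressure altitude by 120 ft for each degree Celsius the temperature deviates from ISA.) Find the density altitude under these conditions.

ISA temperature at 1500 ft = 15 − 2 × (1500/1000) = 12°C.
ISA deviation = 5 − 12 = -7°C.
Density altitude = 1500 + 120 × (-7) = 1500 + (-840) = 660 ft.

660 ft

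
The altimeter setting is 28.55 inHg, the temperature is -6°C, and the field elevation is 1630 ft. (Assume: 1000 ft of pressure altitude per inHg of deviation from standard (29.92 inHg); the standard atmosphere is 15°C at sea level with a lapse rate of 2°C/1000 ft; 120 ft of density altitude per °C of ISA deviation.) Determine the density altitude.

1200 ft

Pressure altitude = 1630 + (29.92 − 28.55) × 1000 = 1630 + (+1370) = 3000 ft.
ISA temperature at 3000 ft = 15 − 2 × (3000/1000) = 9°C.
ISA deviation = -6 − 9 = -15°C.
Density altitude = 3000 + 120 × (-15) = 1200 ft.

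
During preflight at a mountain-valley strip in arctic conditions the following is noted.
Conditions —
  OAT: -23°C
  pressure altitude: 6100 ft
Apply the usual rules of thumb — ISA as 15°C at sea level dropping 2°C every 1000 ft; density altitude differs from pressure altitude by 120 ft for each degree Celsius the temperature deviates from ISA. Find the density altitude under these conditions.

3004 ft

ISA temperature at 6100 ft = 15 − 2 × (6100/1000) = 2.8°C.
ISA deviation = -23 − 2.8 = -25.8°C.
Density altitude = 6100 + 120 × (-25.8) = 6100 + (-3096) = 3004 ft.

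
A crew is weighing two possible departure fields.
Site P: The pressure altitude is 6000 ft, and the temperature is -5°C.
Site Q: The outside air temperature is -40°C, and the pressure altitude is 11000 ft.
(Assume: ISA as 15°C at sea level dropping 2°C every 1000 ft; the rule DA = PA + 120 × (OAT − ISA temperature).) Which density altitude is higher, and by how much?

Site Q by 2000 ft

Site P: ISA temp = 3°C, deviation -8°C, DA = 6000 + 120 × (-8) = 5040 ft.
Site Q: ISA temp = -7°C, deviation -33°C, DA = 11000 + 120 × (-33) = 7040 ft.
Site Q is higher by 7040 − 5040 = 2000 ft.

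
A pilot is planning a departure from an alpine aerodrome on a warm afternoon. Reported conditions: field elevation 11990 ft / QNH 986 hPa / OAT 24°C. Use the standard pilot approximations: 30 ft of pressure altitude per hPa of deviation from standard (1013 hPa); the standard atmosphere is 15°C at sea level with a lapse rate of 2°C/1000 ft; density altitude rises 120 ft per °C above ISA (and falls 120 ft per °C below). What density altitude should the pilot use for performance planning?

16952 ft

Pressure altitude = 11990 + (1013 − 986) × 30 = 11990 + (+810) = 12800 ft.
ISA temperature at 12800 ft = 15 − 2 × (12800/1000) = -10.6°C.
ISA deviation = 24 − (-10.6) = +34.6°C.
Density altitude = 12800 + 120 × (34.6) = 16952 ft.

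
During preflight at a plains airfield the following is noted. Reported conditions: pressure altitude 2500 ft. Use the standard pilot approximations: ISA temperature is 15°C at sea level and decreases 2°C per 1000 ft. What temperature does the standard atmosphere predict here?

ISA temperature = 15 − 2 × (2500/1000) = 15 − 5 = 10°C.

10°C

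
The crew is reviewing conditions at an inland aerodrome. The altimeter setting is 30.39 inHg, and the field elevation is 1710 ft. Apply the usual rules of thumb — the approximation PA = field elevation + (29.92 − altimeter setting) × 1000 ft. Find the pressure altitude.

1240 ft

Pressure correction = (29.92 − 30.39) × 1000 = -470 ft.
Pressure altitude = 1710 + (-470) = 1240 ft.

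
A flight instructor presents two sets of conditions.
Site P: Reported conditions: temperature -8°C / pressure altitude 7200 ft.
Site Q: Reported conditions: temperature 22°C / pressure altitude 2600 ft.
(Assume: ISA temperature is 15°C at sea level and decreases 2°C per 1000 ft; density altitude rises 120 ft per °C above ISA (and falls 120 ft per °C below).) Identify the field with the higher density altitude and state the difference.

Site P: ISA temp = 0.6°C, deviation -8.6°C, DA = 7200 + 120 × (-8.6) = 6168 ft.
Site Q: ISA temp = 9.8°C, deviation +12.2°C, DA = 2600 + 120 × 12.2 = 4064 ft.
Site P is higher by 6168 − 4064 = 2104 ft.

Site P by 2104 ft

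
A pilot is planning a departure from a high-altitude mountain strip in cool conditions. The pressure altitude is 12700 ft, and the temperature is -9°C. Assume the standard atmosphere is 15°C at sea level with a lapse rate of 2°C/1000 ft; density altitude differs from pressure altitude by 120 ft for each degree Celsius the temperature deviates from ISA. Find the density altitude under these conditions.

12868 ft

ISA temperature at 12700 ft = 15 − 2 × (12700/1000) = -10.4°C.
ISA deviation = -9 − (-10.4) = +1.4°C.
Density altitude = 12700 + 120 × (1.4) = 12700 + (+168) = 12868 ft.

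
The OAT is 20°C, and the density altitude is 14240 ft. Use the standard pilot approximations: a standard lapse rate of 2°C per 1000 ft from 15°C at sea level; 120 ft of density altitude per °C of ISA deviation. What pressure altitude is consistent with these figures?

11000 ft

DA = PA + 120 × (OAT − (15 − 2·PA/1000)) = PA + 120·OAT − 1800 + 0.24·PA = 1.24·PA + 120·OAT − 1800.
So 1.24·PA = 14240 − 120 × 20 + 1800 = 13640.
PA = 13640 / 1.24 = 11000 ft.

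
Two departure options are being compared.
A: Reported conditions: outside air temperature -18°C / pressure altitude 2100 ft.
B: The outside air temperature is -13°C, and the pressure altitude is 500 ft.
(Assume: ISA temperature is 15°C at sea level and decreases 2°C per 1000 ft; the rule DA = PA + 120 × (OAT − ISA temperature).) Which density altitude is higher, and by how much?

A: ISA temp = 10.8°C, deviation -28.8°C, DA = 2100 + 120 × (-28.8) = -1356 ft.
B: ISA temp = 14°C, deviation -27°C, DA = 500 + 120 × (-27) = -2740 ft.
A is higher by -1356 − (-2740) = 1384 ft.

A by 1384 ft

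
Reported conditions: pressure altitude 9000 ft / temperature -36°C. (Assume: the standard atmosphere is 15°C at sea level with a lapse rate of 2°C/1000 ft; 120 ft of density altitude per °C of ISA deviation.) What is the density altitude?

5040 ft

ISA temperature at 9000 ft = 15 − 2 × (9000/1000) = -3°C.
ISA deviation = -36 − (-3) = -33°C.
Density altitude = 9000 + 120 × (-33) = 9000 + (-3960) = 5040 ft.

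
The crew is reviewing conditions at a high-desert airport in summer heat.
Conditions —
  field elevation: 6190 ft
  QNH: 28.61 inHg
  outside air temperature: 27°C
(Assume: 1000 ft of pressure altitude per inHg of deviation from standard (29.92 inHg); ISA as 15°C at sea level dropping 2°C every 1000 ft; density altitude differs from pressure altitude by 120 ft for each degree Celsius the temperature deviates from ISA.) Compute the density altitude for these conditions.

Pressure altitude = 6190 + (29.92 − 28.61) × 1000 = 6190 + (+1310) = 7500 ft.
ISA temperature at 7500 ft = 15 − 2 × (7500/1000) = 0°C.
ISA deviation = 27 − 0 = +27°C.
Density altitude = 7500 + 120 × (27) = 10740 ft.

10740 ft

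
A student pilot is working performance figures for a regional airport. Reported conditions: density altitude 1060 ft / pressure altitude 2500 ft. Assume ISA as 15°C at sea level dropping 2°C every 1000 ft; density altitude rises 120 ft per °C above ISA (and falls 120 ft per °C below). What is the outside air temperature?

-2°C

Density altitude − pressure altitude = 1060 − 2500 = -1440 ft.
At 120 ft/°C that is an ISA deviation of -1440/120 = -12°C.
ISA temperature at 2500 ft = 15 − 2 × (2500/1000) = 10°C.
OAT = ISA + deviation = 10 + (-12) = -2°C.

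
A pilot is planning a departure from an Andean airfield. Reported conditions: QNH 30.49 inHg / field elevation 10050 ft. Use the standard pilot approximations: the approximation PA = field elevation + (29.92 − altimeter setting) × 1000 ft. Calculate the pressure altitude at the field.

Pressure correction = (29.92 − 30.49) × 1000 = -570 ft.
Pressure altitude = 10050 + (-570) = 9480 ft.

9480 ft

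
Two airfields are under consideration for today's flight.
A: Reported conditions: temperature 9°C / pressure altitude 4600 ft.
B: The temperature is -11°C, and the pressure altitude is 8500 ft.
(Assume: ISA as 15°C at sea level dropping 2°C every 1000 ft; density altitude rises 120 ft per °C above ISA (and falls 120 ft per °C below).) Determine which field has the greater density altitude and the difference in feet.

A: ISA temp = 5.8°C, deviation +3.2°C, DA = 4600 + 120 × 3.2 = 4984 ft.
B: ISA temp = -2°C, deviation -9°C, DA = 8500 + 120 × (-9) = 7420 ft.
B is higher by 7420 − 4984 = 2436 ft.

B by 2436 ft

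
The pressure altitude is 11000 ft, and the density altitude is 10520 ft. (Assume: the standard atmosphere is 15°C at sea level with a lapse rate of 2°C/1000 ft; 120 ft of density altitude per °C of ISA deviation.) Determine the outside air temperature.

-11°C

Density altitude − pressure altitude = 10520 − 11000 = -480 ft.
At 120 ft/°C that is an ISA deviation of -480/120 = -4°C.
ISA temperature at 11000 ft = 15 − 2 × (11000/1000) = -7°C.
OAT = ISA + deviation = -7 + (-4) = -11°C.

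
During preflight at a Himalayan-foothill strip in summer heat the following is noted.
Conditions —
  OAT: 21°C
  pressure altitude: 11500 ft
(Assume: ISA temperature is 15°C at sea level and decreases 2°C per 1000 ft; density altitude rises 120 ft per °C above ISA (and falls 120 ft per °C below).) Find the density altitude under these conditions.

ISA temperature at 11500 ft = 15 − 2 × (11500/1000) = -8°C.
ISA deviation = 21 − (-8) = +29°C.
Density altitude = 11500 + 120 × (29) = 11500 + (+3480) = 14980 ft.

14980 ft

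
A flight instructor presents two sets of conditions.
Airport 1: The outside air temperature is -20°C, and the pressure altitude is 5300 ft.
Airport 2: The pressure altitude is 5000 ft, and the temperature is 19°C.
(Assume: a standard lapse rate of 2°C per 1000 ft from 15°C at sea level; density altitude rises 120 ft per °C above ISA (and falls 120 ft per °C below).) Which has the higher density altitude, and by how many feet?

Airport 1: ISA temp = 4.4°C, deviation -24.4°C, DA = 5300 + 120 × (-24.4) = 2372 ft.
Airport 2: ISA temp = 5°C, deviation +14°C, DA = 5000 + 120 × 14 = 6680 ft.
Airport 2 is higher by 6680 − 2372 = 4308 ft.

Airport 2 by 4308 ft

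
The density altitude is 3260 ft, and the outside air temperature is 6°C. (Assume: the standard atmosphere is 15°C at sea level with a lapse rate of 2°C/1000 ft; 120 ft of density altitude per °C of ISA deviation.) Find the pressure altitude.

3500 ft

DA = PA + 120 × (OAT − (15 − 2·PA/1000)) = PA + 120·OAT − 1800 + 0.24·PA = 1.24·PA + 120·OAT − 1800.
So 1.24·PA = 3260 − 120 × 6 + 1800 = 4340.
PA = 4340 / 1.24 = 3500 ft.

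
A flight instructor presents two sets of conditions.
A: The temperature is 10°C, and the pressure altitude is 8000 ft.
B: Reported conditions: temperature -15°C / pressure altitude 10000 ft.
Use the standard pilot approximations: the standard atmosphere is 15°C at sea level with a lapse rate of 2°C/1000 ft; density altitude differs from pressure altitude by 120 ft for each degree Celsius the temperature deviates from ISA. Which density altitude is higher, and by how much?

A by 520 ft

A: ISA temp = -1°C, deviation +11°C, DA = 8000 + 120 × 11 = 9320 ft.
B: ISA temp = -5°C, deviation -10°C, DA = 10000 + 120 × (-10) = 8800 ft.
A is higher by 9320 − 8800 = 520 ft.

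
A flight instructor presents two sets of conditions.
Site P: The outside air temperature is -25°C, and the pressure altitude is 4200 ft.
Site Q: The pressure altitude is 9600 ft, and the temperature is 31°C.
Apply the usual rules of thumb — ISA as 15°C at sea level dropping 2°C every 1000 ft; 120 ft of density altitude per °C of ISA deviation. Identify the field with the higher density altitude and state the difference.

Site P: ISA temp = 6.6°C, deviation -31.6°C, DA = 4200 + 120 × (-31.6) = 408 ft.
Site Q: ISA temp = -4.2°C, deviation +35.2°C, DA = 9600 + 120 × 35.2 = 13824 ft.
Site Q is higher by 13824 − 408 = 13416 ft.

Site Q by 13416 ft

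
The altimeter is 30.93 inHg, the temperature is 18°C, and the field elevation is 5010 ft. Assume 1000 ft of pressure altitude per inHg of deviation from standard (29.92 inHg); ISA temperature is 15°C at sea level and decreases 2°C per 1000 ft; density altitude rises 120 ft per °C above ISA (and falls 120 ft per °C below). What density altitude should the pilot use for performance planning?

5320 ft

Pressure altitude = 5010 + (29.92 − 30.93) × 1000 = 5010 + (-1010) = 4000 ft.
ISA temperature at 4000 ft = 15 − 2 × (4000/1000) = 7°C.
ISA deviation = 18 − 7 = +11°C.
Density altitude = 4000 + 120 × (11) = 5320 ft.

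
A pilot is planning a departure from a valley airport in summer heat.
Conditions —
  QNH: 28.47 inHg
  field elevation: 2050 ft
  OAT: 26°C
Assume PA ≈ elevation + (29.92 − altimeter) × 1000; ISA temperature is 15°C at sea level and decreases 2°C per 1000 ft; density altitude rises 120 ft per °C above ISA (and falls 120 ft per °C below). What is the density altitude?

Pressure altitude = 2050 + (29.92 − 28.47) × 1000 = 2050 + (+1450) = 3500 ft.
ISA temperature at 3500 ft = 15 − 2 × (3500/1000) = 8°C.
ISA deviation = 26 − 8 = +18°C.
Density altitude = 3500 + 120 × (18) = 5660 ft.

5660 ft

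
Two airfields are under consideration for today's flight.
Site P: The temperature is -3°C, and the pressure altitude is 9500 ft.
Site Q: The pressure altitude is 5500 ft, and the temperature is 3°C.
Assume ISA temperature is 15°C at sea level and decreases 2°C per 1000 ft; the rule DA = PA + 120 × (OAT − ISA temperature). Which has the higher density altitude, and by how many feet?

Site P by 4240 ft

Site P: ISA temp = -4°C, deviation +1°C, DA = 9500 + 120 × 1 = 9620 ft.
Site Q: ISA temp = 4°C, deviation -1°C, DA = 5500 + 120 × (-1) = 5380 ft.
Site P is higher by 9620 − 5380 = 4240 ft.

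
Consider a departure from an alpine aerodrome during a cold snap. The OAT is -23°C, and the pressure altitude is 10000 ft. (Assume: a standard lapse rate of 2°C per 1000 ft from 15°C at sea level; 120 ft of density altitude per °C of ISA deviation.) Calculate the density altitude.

7840 ft

ISA temperature at 10000 ft = 15 − 2 × (10000/1000) = -5°C.
ISA deviation = -23 − (-5) = -18°C.
Density altitude = 10000 + 120 × (-18) = 10000 + (-2160) = 7840 ft.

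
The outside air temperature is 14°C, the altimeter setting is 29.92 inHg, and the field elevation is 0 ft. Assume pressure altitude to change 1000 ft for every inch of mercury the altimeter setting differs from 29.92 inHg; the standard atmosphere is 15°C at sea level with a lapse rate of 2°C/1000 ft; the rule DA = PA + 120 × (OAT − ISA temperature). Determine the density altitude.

Pressure altitude = 0 + (29.92 − 29.92) × 1000 = 0 + (0) = 0 ft.
ISA temperature at 0 ft = 15 − 2 × (0/1000) = 15°C.
ISA deviation = 14 − 15 = -1°C.
Density altitude = 0 + 120 × (-1) = -120 ft.

-120 ft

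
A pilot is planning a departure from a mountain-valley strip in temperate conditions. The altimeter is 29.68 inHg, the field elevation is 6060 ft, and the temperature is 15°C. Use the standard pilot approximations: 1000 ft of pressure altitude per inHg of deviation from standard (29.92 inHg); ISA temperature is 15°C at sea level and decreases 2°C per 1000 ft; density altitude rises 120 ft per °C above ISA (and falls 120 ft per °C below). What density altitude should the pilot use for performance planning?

Pressure altitude = 6060 + (29.92 − 29.68) × 1000 = 6060 + (+240) = 6300 ft.
ISA temperature at 6300 ft = 15 − 2 × (6300/1000) = 2.4°C.
ISA deviation = 15 − 2.4 = +12.6°C.
Density altitude = 6300 + 120 × (12.6) = 7812 ft.

7812 ft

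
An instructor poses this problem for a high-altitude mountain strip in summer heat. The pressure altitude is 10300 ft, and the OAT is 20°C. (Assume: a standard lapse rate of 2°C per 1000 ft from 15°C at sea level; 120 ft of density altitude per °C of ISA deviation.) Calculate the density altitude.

ISA temperature at 10300 ft = 15 − 2 × (10300/1000) = -5.6°C.
ISA deviation = 20 − (-5.6) = +25.6°C.
Density altitude = 10300 + 120 × (25.6) = 10300 + (+3072) = 13372 ft.

13372 ft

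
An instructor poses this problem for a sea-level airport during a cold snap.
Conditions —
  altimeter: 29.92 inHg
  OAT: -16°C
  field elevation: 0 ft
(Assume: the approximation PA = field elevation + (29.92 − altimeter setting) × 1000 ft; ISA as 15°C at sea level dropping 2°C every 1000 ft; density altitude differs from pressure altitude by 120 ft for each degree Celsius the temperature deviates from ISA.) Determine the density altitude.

-3720 ft

Pressure altitude = 0 + (29.92 − 29.92) × 1000 = 0 + (0) = 0 ft.
ISA temperature at 0 ft = 15 − 2 × (0/1000) = 15°C.
ISA deviation = -16 − 15 = -31°C.
Density altitude = 0 + 120 × (-31) = -3720 ft.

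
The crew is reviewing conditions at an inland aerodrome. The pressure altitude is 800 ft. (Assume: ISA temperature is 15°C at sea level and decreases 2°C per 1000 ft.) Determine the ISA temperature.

13.4°C

ISA temperature = 15 − 2 × (800/1000) = 15 − 1.6 = 13.4°C.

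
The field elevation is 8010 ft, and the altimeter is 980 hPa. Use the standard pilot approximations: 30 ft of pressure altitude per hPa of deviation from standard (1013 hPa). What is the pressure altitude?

9000 ft

Pressure correction = (1013 − 980) × 30 = +990 ft.
Pressure altitude = 8010 + (+990) = 9000 ft.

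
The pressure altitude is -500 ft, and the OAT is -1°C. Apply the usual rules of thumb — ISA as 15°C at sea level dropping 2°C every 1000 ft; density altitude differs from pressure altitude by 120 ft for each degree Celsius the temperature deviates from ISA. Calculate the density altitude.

ISA temperature at -500 ft = 15 − 2 × (-500/1000) = 16°C.
ISA deviation = -1 − 16 = -17°C.
Density altitude = -500 + 120 × (-17) = -500 + (-2040) = -2540 ft.

-2540 ft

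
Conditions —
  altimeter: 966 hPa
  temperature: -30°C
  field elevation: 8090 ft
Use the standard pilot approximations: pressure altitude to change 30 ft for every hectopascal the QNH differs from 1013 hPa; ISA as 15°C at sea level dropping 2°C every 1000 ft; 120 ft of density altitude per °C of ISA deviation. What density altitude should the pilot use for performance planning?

Pressure altitude = 8090 + (1013 − 966) × 30 = 8090 + (+1410) = 9500 ft.
ISA temperature at 9500 ft = 15 − 2 × (9500/1000) = -4°C.
ISA deviation = -30 − (-4) = -26°C.
Density altitude = 9500 + 120 × (-26) = 6380 ft.

6380 ft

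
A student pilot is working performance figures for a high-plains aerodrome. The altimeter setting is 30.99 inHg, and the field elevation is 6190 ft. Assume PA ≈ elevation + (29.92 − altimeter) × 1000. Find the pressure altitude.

5120 ft

Pressure correction = (29.92 − 30.99) × 1000 = -1070 ft.
Pressure altitude = 6190 + (-1070) = 5120 ft.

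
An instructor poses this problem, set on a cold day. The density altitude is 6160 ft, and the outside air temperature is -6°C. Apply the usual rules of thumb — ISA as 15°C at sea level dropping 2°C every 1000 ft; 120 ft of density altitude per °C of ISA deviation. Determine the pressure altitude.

DA = PA + 120 × (OAT − (15 − 2·PA/1000)) = PA + 120·OAT − 1800 + 0.24·PA = 1.24·PA + 120·OAT − 1800.
So 1.24·PA = 6160 − 120 × (-6) + 1800 = 8680.
PA = 8680 / 1.24 = 7000 ft.

7000 ft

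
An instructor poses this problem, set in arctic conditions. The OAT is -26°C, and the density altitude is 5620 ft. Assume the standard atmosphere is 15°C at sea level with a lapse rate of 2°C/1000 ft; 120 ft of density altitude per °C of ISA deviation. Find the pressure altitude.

DA = PA + 120 × (OAT − (15 − 2·PA/1000)) = PA + 120·OAT − 1800 + 0.24·PA = 1.24·PA + 120·OAT − 1800.
So 1.24·PA = 5620 − 120 × (-26) + 1800 = 10540.
PA = 10540 / 1.24 = 8500 ft.

8500 ft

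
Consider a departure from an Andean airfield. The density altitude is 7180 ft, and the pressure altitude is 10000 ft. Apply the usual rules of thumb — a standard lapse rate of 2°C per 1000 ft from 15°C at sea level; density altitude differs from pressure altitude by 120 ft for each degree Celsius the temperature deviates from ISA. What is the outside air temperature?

Density altitude − pressure altitude = 7180 − 10000 = -2820 ft.
At 120 ft/°C that is an ISA deviation of -2820/120 = -23.5°C.
ISA temperature at 10000 ft = 15 − 2 × (10000/1000) = -5°C.
OAT = ISA + deviation = -5 + (-23.5) = -28.5°C.

-28.5°C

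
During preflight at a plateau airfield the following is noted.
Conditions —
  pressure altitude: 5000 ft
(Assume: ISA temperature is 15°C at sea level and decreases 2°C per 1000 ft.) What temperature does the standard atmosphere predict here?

5°C

ISA temperature = 15 − 2 × (5000/1000) = 15 − 10 = 5°C.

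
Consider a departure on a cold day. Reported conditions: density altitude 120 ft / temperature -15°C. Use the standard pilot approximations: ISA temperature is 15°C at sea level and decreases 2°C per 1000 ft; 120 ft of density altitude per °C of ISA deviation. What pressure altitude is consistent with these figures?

3000 ft

DA = PA + 120 × (OAT − (15 − 2·PA/1000)) = PA + 120·OAT − 1800 + 0.24·PA = 1.24·PA + 120·OAT − 1800.
So 1.24·PA = 120 − 120 × (-15) + 1800 = 3720.
PA = 3720 / 1.24 = 3000 ft.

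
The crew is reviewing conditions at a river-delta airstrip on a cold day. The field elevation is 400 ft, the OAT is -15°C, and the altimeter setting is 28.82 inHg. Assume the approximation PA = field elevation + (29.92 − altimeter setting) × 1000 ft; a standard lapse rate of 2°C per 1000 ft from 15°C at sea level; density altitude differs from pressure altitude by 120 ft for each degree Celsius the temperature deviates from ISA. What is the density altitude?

-1740 ft

Pressure altitude = 400 + (29.92 − 28.82) × 1000 = 400 + (+1100) = 1500 ft.
ISA temperature at 1500 ft = 15 − 2 × (1500/1000) = 12°C.
ISA deviation = -15 − 12 = -27°C.
Density altitude = 1500 + 120 × (-27) = -1740 ft.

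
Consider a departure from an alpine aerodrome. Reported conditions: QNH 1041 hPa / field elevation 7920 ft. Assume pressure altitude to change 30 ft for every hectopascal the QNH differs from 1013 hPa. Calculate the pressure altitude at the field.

7080 ft

Pressure correction = (1013 − 1041) × 30 = -840 ft.
Pressure altitude = 7920 + (-840) = 7080 ft.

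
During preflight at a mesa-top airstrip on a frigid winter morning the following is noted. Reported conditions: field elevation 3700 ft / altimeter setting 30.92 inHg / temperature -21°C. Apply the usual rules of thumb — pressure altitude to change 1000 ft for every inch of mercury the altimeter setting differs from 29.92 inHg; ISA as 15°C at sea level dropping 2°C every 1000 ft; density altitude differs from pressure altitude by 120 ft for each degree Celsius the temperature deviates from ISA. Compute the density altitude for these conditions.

-972 ft

Pressure altitude = 3700 + (29.92 − 30.92) × 1000 = 3700 + (-1000) = 2700 ft.
ISA temperature at 2700 ft = 15 − 2 × (2700/1000) = 9.6°C.
ISA deviation = -21 − 9.6 = -30.6°C.
Density altitude = 2700 + 120 × (-30.6) = -972 ft.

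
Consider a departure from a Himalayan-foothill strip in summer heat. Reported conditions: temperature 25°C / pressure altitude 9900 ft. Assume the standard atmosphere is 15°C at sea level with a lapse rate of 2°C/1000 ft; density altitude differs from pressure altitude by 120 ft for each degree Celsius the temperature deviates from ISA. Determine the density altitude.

13476 ft

ISA temperature at 9900 ft = 15 − 2 × (9900/1000) = -4.8°C.
ISA deviation = 25 − (-4.8) = +29.8°C.
Density altitude = 9900 + 120 × (29.8) = 9900 + (+3576) = 13476 ft.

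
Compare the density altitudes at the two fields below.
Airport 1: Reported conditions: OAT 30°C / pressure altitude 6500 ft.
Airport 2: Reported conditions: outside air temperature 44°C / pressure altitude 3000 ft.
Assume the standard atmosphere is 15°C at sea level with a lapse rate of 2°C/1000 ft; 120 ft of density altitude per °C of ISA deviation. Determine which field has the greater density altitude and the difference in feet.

Airport 1: ISA temp = 2°C, deviation +28°C, DA = 6500 + 120 × 28 = 9860 ft.
Airport 2: ISA temp = 9°C, deviation +35°C, DA = 3000 + 120 × 35 = 7200 ft.
Airport 1 is higher by 9860 − 7200 = 2660 ft.

Airport 1 by 2660 ft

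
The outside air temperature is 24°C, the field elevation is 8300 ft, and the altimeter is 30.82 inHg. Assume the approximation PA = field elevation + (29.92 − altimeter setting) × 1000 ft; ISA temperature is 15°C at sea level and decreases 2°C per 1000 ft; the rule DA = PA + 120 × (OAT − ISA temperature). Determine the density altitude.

10256 ft

Pressure altitude = 8300 + (29.92 − 30.82) × 1000 = 8300 + (-900) = 7400 ft.
ISA temperature at 7400 ft = 15 − 2 × (7400/1000) = 0.2°C.
ISA deviation = 24 − 0.2 = +23.8°C.
Density altitude = 7400 + 120 × (23.8) = 10256 ft.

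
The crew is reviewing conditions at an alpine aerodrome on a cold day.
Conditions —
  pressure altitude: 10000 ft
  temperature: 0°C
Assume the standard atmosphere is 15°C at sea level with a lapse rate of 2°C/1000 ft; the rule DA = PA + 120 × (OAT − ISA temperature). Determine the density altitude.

ISA temperature at 10000 ft = 15 − 2 × (10000/1000) = -5°C.
ISA deviation = 0 − (-5) = +5°C.
Density altitude = 10000 + 120 × (5) = 10000 + (+600) = 10600 ft.

10600 ft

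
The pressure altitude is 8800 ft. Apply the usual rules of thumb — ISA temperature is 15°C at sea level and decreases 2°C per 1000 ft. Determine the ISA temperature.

ISA temperature = 15 − 2 × (8800/1000) = 15 − 17.6 = -2.6°C.

-2.6°C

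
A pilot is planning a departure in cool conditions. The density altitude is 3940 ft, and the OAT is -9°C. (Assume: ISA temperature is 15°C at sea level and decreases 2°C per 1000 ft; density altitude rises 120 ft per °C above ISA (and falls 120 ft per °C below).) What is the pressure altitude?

5500 ft

DA = PA + 120 × (OAT − (15 − 2·PA/1000)) = PA + 120·OAT − 1800 + 0.24·PA = 1.24·PA + 120·OAT − 1800.
So 1.24·PA = 3940 − 120 × (-9) + 1800 = 6820.
PA = 6820 / 1.24 = 5500 ft.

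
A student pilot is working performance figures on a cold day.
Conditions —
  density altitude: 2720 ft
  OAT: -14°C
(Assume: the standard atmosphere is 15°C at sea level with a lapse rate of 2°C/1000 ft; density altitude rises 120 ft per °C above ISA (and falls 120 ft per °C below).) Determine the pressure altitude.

DA = PA + 120 × (OAT − (15 − 2·PA/1000)) = PA + 120·OAT − 1800 + 0.24·PA = 1.24·PA + 120·OAT − 1800.
So 1.24·PA = 2720 − 120 × (-14) + 1800 = 6200.
PA = 6200 / 1.24 = 5000 ft.

5000 ft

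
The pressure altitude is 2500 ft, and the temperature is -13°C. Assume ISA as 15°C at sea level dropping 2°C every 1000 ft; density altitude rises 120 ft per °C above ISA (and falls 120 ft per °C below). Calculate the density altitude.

ISA temperature at 2500 ft = 15 − 2 × (2500/1000) = 10°C.
ISA deviation = -13 − 10 = -23°C.
Density altitude = 2500 + 120 × (-23) = 2500 + (-2760) = -260 ft.

-260 ft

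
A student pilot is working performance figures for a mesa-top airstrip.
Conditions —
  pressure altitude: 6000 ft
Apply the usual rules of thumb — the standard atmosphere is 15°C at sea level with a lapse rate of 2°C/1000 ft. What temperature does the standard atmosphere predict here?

ISA temperature = 15 − 2 × (6000/1000) = 15 − 12 = 3°C.

3°C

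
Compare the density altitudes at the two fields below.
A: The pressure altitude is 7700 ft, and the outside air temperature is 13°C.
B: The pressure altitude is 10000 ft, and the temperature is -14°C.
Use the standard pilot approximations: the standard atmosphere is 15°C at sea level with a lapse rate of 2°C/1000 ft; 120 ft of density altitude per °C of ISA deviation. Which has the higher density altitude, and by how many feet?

A by 388 ft

A: ISA temp = -0.4°C, deviation +13.4°C, DA = 7700 + 120 × 13.4 = 9308 ft.
B: ISA temp = -5°C, deviation -9°C, DA = 10000 + 120 × (-9) = 8920 ft.
A is higher by 9308 − 8920 = 388 ft.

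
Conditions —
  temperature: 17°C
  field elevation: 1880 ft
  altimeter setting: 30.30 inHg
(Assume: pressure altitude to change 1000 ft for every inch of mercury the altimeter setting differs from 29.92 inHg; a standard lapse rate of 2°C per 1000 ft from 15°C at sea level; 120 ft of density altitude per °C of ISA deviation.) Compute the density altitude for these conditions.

2100 ft

Pressure altitude = 1880 + (29.92 − 30.30) × 1000 = 1880 + (-380) = 1500 ft.
ISA temperature at 1500 ft = 15 − 2 × (1500/1000) = 12°C.
ISA deviation = 17 − 12 = +5°C.
Density altitude = 1500 + 120 × (5) = 2100 ft.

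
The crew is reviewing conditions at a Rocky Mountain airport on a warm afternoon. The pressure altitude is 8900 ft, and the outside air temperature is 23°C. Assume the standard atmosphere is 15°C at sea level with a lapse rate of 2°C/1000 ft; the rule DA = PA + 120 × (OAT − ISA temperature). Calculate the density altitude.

ISA temperature at 8900 ft = 15 − 2 × (8900/1000) = -2.8°C.
ISA deviation = 23 − (-2.8) = +25.8°C.
Density altitude = 8900 + 120 × (25.8) = 8900 + (+3096) = 11996 ft.

11996 ft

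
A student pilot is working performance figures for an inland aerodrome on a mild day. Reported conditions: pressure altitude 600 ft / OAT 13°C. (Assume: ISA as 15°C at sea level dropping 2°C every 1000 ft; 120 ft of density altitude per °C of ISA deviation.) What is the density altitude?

504 ft

ISA temperature at 600 ft = 15 − 2 × (600/1000) = 13.8°C.
ISA deviation = 13 − 13.8 = -0.8°C.
Density altitude = 600 + 120 × (-0.8) = 600 + (-96) = 504 ft.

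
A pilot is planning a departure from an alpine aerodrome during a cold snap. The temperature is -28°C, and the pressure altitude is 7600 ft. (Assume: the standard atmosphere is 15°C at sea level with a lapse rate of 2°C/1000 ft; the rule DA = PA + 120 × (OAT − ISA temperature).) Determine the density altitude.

4264 ft

ISA temperature at 7600 ft = 15 − 2 × (7600/1000) = -0.2°C.
ISA deviation = -28 − (-0.2) = -27.8°C.
Density altitude = 7600 + 120 × (-27.8) = 7600 + (-3336) = 4264 ft.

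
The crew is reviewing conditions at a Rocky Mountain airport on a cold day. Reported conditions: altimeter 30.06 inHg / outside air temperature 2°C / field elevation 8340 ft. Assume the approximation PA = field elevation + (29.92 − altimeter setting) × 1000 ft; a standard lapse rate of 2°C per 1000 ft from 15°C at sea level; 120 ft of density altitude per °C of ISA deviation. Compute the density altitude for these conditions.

8608 ft

Pressure altitude = 8340 + (29.92 − 30.06) × 1000 = 8340 + (-140) = 8200 ft.
ISA temperature at 8200 ft = 15 − 2 × (8200/1000) = -1.4°C.
ISA deviation = 2 − (-1.4) = +3.4°C.
Density altitude = 8200 + 120 × (3.4) = 8608 ft.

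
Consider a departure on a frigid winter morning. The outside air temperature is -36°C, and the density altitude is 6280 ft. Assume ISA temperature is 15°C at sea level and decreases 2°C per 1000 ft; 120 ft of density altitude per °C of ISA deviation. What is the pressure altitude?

DA = PA + 120 × (OAT − (15 − 2·PA/1000)) = PA + 120·OAT − 1800 + 0.24·PA = 1.24·PA + 120·OAT − 1800.
So 1.24·PA = 6280 − 120 × (-36) + 1800 = 12400.
PA = 12400 / 1.24 = 10000 ft.

10000 ft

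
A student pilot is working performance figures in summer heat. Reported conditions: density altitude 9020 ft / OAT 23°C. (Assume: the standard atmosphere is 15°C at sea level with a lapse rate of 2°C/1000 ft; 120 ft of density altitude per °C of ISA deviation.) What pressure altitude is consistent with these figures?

DA = PA + 120 × (OAT − (15 − 2·PA/1000)) = PA + 120·OAT − 1800 + 0.24·PA = 1.24·PA + 120·OAT − 1800.
So 1.24·PA = 9020 − 120 × 23 + 1800 = 8060.
PA = 8060 / 1.24 = 6500 ft.

6500 ft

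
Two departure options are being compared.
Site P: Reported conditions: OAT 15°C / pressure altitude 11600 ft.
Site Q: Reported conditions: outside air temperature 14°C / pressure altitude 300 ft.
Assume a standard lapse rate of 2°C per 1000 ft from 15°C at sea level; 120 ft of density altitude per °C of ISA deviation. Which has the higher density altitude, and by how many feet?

Site P by 14132 ft

Site P: ISA temp = -8.2°C, deviation +23.2°C, DA = 11600 + 120 × 23.2 = 14384 ft.
Site Q: ISA temp = 14.4°C, deviation -0.4°C, DA = 300 + 120 × (-0.4) = 252 ft.
Site P is higher by 14384 − 252 = 14132 ft.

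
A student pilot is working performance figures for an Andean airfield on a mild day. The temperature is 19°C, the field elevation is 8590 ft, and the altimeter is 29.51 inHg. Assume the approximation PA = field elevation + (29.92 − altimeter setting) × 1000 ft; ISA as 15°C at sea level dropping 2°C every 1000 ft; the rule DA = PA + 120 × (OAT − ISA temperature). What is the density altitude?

11640 ft

Pressure altitude = 8590 + (29.92 − 29.51) × 1000 = 8590 + (+410) = 9000 ft.
ISA temperature at 9000 ft = 15 − 2 × (9000/1000) = -3°C.
ISA deviation = 19 − (-3) = +22°C.
Density altitude = 9000 + 120 × (22) = 11640 ft.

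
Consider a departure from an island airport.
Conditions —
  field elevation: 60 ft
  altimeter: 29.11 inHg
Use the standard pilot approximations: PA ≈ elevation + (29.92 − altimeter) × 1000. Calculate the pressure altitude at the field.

870 ft

Pressure correction = (29.92 − 29.11) × 1000 = +810 ft.
Pressure altitude = 60 + (+810) = 870 ft.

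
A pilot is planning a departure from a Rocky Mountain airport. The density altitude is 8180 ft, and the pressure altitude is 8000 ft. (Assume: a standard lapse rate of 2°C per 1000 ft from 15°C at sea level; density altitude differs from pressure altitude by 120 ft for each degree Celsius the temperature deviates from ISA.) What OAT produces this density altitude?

Density altitude − pressure altitude = 8180 − 8000 = +180 ft.
At 120 ft/°C that is an ISA deviation of 180/120 = +1.5°C.
ISA temperature at 8000 ft = 15 − 2 × (8000/1000) = -1°C.
OAT = ISA + deviation = -1 + (+1.5) = 0.5°C.

0.5°C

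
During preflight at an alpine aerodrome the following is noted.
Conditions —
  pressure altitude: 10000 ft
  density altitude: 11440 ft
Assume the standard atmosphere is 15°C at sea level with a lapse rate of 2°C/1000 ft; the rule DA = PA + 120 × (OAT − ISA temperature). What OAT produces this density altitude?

7°C

Density altitude − pressure altitude = 11440 − 10000 = +1440 ft.
At 120 ft/°C that is an ISA deviation of 1440/120 = +12°C.
ISA temperature at 10000 ft = 15 − 2 × (10000/1000) = -5°C.
OAT = ISA + deviation = -5 + (+12) = 7°C.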